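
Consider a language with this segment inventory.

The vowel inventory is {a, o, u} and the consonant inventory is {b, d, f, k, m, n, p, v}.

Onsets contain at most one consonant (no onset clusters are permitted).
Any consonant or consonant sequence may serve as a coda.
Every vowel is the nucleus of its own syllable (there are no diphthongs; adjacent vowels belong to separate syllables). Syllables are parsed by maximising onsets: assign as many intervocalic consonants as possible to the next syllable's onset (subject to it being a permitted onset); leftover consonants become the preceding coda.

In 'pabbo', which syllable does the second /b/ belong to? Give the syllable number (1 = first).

Nuclei (vowels): a, o → 2 syllables.
/a…o/ gap (V1→V2): /bb/; trying suffixes from longest down, /b/ is the first permitted one, so coda /b/ | onset /b/.
Syllabification: pab.bo.
The second /b/ is in the onset of syllable 2 (/bo/).

2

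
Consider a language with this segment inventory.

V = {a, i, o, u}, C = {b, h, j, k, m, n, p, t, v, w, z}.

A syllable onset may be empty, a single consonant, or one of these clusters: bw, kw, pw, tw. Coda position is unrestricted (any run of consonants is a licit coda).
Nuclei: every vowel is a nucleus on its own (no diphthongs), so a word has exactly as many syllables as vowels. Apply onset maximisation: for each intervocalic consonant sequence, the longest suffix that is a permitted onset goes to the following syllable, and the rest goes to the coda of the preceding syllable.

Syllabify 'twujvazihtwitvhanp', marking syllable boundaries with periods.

Nuclei (vowels): u, a, i, i, a → 5 syllables.
V1 /u/ – V2 /a/: /jv/ — longest licit onset from the right is /v/, leaving /j/ as coda.
V2 /a/ – V3 /i/: just /z/ — single C goes to the following onset.
V3 /i/ – V4 /i/: cluster /htw/ — the longest permitted-onset suffix is /tw/; onset = /tw/, preceding coda = /h/.
V4 /i/ – V5 /a/: /tvh/ — longest licit onset from the right is /h/, leaving /tv/ as coda.

twuj.va.zih.twitv.hanp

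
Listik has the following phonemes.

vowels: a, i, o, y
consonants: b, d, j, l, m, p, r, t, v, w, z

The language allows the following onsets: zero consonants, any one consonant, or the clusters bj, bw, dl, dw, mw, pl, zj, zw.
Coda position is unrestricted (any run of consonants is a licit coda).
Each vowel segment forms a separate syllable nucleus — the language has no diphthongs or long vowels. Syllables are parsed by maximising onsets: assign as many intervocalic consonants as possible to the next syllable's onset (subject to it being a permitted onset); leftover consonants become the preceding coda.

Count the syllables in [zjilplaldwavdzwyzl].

4

The vowels are i, a, a, y — 4 nuclei, so 4 syllables.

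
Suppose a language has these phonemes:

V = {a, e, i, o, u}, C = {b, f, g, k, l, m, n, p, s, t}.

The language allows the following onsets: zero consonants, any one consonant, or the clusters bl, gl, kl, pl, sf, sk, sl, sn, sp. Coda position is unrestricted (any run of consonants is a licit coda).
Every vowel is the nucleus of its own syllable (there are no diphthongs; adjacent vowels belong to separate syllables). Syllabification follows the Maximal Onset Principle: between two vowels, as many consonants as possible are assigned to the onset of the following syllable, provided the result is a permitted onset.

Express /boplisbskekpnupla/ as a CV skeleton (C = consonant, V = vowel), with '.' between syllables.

CV.CCVCC.CCVCC.CV.CCV

The vowels are o, i, e, u, a — 5 nuclei, so 5 syllables.
σ1/σ2 boundary: /pl/ — entire cluster is a permitted onset → onset /pl/, coda ∅.
σ2/σ3 boundary: /sbsk/ — longest licit onset from the right is /sk/, leaving /sb/ as coda.
σ3/σ4 boundary: /kpn/; trying suffixes from longest down, /n/ is the first permitted one, so coda /kp/ | onset /n/.
σ4/σ5 boundary: cluster /pl/ — /pl/ is itself a permitted onset, so the whole cluster goes right; preceding coda = ∅.
Result: bo.plisb.skekp.nu.pla.
Mapping each syllable to C/V: /bo/ → CV, /plisb/ → CCVCC, /skekp/ → CCVCC, /nu/ → CV, /pla/ → CCV.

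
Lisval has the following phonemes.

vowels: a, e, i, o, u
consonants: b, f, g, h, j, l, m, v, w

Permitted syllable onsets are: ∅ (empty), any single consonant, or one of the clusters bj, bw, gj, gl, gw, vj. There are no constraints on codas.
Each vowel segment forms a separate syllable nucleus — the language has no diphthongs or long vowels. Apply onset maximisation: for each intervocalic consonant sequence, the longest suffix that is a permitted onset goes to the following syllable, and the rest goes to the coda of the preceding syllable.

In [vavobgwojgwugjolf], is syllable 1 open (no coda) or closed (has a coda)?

open

Nuclei (vowels): a, o, o, u, o → 5 syllables.
/a…o/ gap (V1→V2): just /v/ — single C goes to the following onset.
/o…o/ gap (V2→V3): /bgw/; trying suffixes from longest down, /gw/ is the first permitted one, so coda /b/ | onset /gw/.
/o…u/ gap (V3→V4): /jgw/; trying suffixes from longest down, /gw/ is the first permitted one, so coda /j/ | onset /gw/.
/u…o/ gap (V4→V5): /gj/ — entire cluster is a permitted onset → onset /gj/, coda ∅.
So the parse is va.vob.gwoj.gwu.gjolf.
Syllable 1 is /va/; it ends in its nucleus with no coda, so it is open.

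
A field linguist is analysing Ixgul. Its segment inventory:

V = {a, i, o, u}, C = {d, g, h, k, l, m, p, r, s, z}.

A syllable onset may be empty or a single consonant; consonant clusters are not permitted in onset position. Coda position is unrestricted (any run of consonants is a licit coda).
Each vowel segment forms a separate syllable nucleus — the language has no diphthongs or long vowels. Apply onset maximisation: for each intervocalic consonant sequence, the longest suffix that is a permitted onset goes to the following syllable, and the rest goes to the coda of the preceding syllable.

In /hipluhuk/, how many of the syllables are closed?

The vowels are i, u, u — 3 nuclei, so 3 syllables.
σ1/σ2 boundary: /pl/ splits as /p/ + /l/ (/l/ is the longest suffix that is a licit onset).
σ2/σ3 boundary: /h/ → onset of the next syllable (single consonants are always licit onsets).
Syllabification: hip.lu.huk.
Classifying each syllable: /hip/ (closed), /lu/ (open), /huk/ (closed).
Closed syllables: 2.

2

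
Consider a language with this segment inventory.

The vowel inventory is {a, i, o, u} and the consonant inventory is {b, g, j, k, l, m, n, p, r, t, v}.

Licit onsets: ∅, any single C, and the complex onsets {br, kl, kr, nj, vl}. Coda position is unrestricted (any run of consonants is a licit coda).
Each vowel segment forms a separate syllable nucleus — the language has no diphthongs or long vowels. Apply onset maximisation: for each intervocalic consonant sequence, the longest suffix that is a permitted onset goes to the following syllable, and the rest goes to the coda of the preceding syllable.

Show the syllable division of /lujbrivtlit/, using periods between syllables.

luj.brivt.lit

Vowels present: u, i, i; each is a nucleus, giving 3 syllables.
V1 /u/ – V2 /i/: /jbr/ splits as /j/ + /br/ (/br/ is the longest suffix that is a licit onset).
V2 /i/ – V3 /i/: /vtl/ splits as /vt/ + /l/ (/l/ is the longest suffix that is a licit onset).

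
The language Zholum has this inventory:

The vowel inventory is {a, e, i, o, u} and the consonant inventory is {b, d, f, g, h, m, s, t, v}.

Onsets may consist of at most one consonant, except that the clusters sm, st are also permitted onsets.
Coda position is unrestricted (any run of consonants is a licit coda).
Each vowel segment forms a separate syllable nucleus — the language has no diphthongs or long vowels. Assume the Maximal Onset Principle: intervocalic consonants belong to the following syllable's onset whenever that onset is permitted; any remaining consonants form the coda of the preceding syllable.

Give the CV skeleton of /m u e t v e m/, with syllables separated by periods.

The vowels are u, e, e — 3 nuclei, so 3 syllables.
Between /u/ (V1) and /e/ (V2): no consonants, so the boundary falls immediately after /u/.
Between /e/ (V2) and /e/ (V3): /tv/ splits as /t/ + /v/ (/v/ is the longest suffix that is a licit onset).
Putting it together: mu.et.vem.
Mapping each syllable to C/V: /mu/ → CV, /et/ → VC, /vem/ → CVC.

CV.VC.CVC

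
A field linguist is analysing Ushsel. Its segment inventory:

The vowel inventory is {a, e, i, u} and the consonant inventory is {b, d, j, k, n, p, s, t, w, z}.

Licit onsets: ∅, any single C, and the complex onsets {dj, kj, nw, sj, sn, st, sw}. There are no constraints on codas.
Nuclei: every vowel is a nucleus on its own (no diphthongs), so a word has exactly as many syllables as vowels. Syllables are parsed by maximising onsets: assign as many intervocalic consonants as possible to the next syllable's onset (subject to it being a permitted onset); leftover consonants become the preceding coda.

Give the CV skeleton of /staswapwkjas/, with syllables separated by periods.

CCV.CCVCC.CCVC

The vowels are a, a, a — 3 nuclei, so 3 syllables.
V1 /a/ – V2 /a/: /sw/ is a licit onset in full, so it all attaches to the next syllable.
V2 /a/ – V3 /a/: cluster /pwkj/ — the longest permitted-onset suffix is /kj/; onset = /kj/, preceding coda = /pw/.
Putting it together: sta.swapw.kjas.
Mapping each syllable to C/V: /sta/ → CCV, /swapw/ → CCVCC, /kjas/ → CCVC.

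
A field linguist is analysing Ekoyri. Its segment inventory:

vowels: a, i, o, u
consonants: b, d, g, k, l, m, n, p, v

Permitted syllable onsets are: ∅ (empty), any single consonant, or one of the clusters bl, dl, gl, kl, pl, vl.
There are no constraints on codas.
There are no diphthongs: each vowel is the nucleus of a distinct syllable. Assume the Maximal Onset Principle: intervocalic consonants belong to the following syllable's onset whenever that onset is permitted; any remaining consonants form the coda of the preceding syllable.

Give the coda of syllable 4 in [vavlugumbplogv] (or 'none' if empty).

gv

Nuclei (vowels): a, u, u, o → 4 syllables.
V1 /a/ – V2 /u/: /vl/ — entire cluster is a permitted onset → onset /vl/, coda ∅.
V2 /u/ – V3 /u/: just /g/ — single C goes to the following onset.
V3 /u/ – V4 /o/: cluster /mbpl/ — the longest permitted-onset suffix is /pl/; onset = /pl/, preceding coda = /mb/.
Putting it together: va.vlu.gumb.plogv.
Syllable 4 is /plogv/: onset /pl/, nucleus /o/, coda /gv/.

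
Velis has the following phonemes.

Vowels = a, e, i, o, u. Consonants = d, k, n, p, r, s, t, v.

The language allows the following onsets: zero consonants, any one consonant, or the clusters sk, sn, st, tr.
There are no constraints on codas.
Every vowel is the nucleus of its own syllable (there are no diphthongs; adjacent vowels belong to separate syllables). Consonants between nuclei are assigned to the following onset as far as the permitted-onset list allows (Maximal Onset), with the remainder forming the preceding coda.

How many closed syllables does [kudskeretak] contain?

Vowels present: u, e, e, a; each is a nucleus, giving 4 syllables.
V1 /u/ – V2 /e/: /dsk/ splits as /d/ + /sk/ (/sk/ is the longest suffix that is a licit onset).
V2 /e/ – V3 /e/: /r/ → onset of the next syllable (single consonants are always licit onsets).
V3 /e/ – V4 /a/: just /t/ — single C goes to the following onset.
So the parse is kud.ske.re.tak.
Classifying each syllable: /kud/ (closed), /ske/ (open), /re/ (open), /tak/ (closed).
Closed syllables: 2.

2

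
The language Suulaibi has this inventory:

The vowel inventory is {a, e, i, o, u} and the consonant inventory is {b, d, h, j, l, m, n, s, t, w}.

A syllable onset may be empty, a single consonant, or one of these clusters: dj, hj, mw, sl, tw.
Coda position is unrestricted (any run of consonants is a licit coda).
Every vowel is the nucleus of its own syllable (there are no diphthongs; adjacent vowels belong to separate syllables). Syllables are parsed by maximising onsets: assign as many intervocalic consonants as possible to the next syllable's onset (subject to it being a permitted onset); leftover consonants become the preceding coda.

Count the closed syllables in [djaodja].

0

Vowels present: a, o, a; each is a nucleus, giving 3 syllables.
σ1/σ2 boundary: nothing intervenes; syllable break is V.V.
σ2/σ3 boundary: /dj/ — entire cluster is a permitted onset → onset /dj/, coda ∅.
So the parse is dja.o.dja.
Classifying each syllable: /dja/ (open), /o/ (open), /dja/ (open).
Closed syllables: 0.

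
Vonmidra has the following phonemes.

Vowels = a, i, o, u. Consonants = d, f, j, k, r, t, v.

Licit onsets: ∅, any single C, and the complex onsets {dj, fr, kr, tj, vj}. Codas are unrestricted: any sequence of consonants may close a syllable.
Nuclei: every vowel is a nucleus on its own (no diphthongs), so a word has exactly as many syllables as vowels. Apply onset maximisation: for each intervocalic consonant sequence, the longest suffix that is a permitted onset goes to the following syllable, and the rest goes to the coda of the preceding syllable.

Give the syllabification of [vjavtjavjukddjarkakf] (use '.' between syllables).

Vowels present: a, a, u, a, a; each is a nucleus, giving 5 syllables.
V1 /a/ – V2 /a/: /vtj/ splits as /v/ + /tj/ (/tj/ is the longest suffix that is a licit onset).
V2 /a/ – V3 /u/: cluster /vj/ — /vj/ is itself a permitted onset, so the whole cluster goes right; preceding coda = ∅.
V3 /u/ – V4 /a/: /kddj/; trying suffixes from longest down, /dj/ is the first permitted one, so coda /kd/ | onset /dj/.
V4 /a/ – V5 /a/: cluster /rk/ — the longest permitted-onset suffix is /k/; onset = /k/, preceding coda = /r/.

vjav.tja.vjukd.djar.kakf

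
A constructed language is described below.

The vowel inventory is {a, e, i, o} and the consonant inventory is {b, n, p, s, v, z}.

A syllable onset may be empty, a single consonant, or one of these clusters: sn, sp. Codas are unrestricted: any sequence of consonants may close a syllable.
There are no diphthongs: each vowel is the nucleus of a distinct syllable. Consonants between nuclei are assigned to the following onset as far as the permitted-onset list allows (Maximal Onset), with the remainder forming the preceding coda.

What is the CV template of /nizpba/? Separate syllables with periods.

Nuclei (vowels): i, a → 2 syllables.
/i…a/ gap (V1→V2): cluster /zpb/ — the longest permitted-onset suffix is /b/; onset = /b/, preceding coda = /zp/.
Syllabification: nizp.ba.
Mapping each syllable to C/V: /nizp/ → CVCC, /ba/ → CV.

CVCC.CV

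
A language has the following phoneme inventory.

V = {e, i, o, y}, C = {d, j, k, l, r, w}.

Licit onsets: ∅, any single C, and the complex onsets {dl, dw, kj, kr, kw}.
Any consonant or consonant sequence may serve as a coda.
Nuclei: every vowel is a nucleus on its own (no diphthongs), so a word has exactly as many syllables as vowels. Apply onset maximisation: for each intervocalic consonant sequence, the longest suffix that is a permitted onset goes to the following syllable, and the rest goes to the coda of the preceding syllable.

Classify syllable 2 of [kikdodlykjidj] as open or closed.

open

Vowels present: i, o, y, i; each is a nucleus, giving 4 syllables.
σ1/σ2 boundary: cluster /kd/ — the longest permitted-onset suffix is /d/; onset = /d/, preceding coda = /k/.
σ2/σ3 boundary: /dl/ is a licit onset in full, so it all attaches to the next syllable.
σ3/σ4 boundary: /kj/ is a licit onset in full, so it all attaches to the next syllable.
Result: kik.do.dly.kjidj.
Syllable 2 is /do/; it ends in its nucleus with no coda, so it is open.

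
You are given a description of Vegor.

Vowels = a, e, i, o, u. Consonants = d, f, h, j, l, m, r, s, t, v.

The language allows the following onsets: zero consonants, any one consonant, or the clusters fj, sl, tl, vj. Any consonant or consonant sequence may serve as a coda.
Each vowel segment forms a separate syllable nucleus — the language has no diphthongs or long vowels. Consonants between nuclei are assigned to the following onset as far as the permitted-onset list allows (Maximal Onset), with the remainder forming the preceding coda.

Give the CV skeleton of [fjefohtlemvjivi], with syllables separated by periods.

CCV.CVC.CCVC.CCV.CV

Nuclei (vowels): e, o, e, i, i → 5 syllables.
σ1/σ2 boundary: /f/ is a single consonant, so it becomes the next onset.
σ2/σ3 boundary: /htl/ — longest licit onset from the right is /tl/, leaving /h/ as coda.
σ3/σ4 boundary: /mvj/ — longest licit onset from the right is /vj/, leaving /m/ as coda.
σ4/σ5 boundary: /v/ → onset of the next syllable (single consonants are always licit onsets).
Result: fje.foh.tlem.vji.vi.
Mapping each syllable to C/V: /fje/ → CCV, /foh/ → CVC, /tlem/ → CCVC, /vji/ → CCV, /vi/ → CV.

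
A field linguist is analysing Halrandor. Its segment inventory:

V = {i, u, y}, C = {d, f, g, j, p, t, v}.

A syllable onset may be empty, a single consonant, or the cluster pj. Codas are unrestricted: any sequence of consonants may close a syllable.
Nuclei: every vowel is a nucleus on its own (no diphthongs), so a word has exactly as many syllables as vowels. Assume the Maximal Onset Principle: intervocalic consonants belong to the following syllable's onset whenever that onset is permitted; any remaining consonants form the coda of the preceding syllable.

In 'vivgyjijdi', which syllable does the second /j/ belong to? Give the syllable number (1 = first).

Nuclei (vowels): i, y, i, i → 4 syllables.
/i…y/ gap (V1→V2): /vg/; trying suffixes from longest down, /g/ is the first permitted one, so coda /v/ | onset /g/.
/y…i/ gap (V2→V3): just /j/ — single C goes to the following onset.
/i…i/ gap (V3→V4): /jd/; trying suffixes from longest down, /d/ is the first permitted one, so coda /j/ | onset /d/.
Putting it together: viv.gy.jij.di.
The second /j/ is in the coda of syllable 3 (/jij/).

3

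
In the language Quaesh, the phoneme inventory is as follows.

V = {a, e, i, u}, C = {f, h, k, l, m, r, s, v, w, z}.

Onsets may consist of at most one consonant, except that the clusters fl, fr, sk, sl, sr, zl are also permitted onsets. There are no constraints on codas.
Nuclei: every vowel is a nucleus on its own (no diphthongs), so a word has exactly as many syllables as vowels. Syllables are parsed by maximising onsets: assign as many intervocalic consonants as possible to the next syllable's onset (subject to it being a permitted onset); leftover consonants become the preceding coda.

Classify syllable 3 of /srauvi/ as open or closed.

Nuclei (vowels): a, u, i → 3 syllables.
/a…u/ gap (V1→V2): hiatus — the boundary sits between the two vowels.
/u…i/ gap (V2→V3): /v/ → onset of the next syllable (single consonants are always licit onsets).
So the parse is sra.u.vi.
Syllable 3 is /vi/; it ends in its nucleus with no coda, so it is open.

open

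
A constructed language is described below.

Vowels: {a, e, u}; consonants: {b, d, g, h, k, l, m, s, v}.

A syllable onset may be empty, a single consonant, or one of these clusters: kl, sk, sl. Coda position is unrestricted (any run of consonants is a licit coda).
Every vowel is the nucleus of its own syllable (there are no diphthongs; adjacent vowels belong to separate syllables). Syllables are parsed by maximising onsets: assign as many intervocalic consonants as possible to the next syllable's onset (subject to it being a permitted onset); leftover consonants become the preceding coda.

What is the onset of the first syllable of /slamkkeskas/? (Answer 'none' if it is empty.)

sl

The vowels are a, e, a — 3 nuclei, so 3 syllables.
V1 /a/ – V2 /e/: /mkk/; trying suffixes from longest down, /k/ is the first permitted one, so coda /mk/ | onset /k/.
V2 /e/ – V3 /a/: /sk/ — entire cluster is a permitted onset → onset /sk/, coda ∅.
Syllabification: slamk.ke.skas.
Syllable 1 is /slamk/: onset /sl/, nucleus /a/, coda /mk/.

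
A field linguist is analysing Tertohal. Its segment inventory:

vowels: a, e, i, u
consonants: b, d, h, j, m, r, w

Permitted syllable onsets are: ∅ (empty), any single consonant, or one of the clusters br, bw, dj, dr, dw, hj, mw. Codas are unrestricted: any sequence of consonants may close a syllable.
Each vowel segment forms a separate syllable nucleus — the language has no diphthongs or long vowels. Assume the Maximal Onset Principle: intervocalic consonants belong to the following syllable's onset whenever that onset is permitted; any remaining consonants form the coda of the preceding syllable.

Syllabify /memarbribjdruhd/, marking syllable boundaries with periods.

Nuclei (vowels): e, a, i, u → 4 syllables.
σ1/σ2 boundary: /m/ → onset of the next syllable (single consonants are always licit onsets).
σ2/σ3 boundary: /rbr/; trying suffixes from longest down, /br/ is the first permitted one, so coda /r/ | onset /br/.
σ3/σ4 boundary: cluster /bjdr/ — the longest permitted-onset suffix is /dr/; onset = /dr/, preceding coda = /bj/.

me.mar.bribj.druhd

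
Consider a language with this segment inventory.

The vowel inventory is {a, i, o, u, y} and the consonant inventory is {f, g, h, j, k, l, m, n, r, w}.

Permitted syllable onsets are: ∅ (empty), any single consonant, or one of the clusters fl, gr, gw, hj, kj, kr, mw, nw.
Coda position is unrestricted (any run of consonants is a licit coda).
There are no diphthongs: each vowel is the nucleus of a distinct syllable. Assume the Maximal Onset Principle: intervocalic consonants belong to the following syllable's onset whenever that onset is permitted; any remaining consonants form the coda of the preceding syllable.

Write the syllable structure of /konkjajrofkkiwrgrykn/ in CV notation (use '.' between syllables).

Nuclei (vowels): o, a, o, i, y → 5 syllables.
Between /o/ (V1) and /a/ (V2): cluster /nkj/ — the longest permitted-onset suffix is /kj/; onset = /kj/, preceding coda = /n/.
Between /a/ (V2) and /o/ (V3): /jr/ splits as /j/ + /r/ (/r/ is the longest suffix that is a licit onset).
Between /o/ (V3) and /i/ (V4): /fkk/ — longest licit onset from the right is /k/, leaving /fk/ as coda.
Between /i/ (V4) and /y/ (V5): cluster /wrgr/ — the longest permitted-onset suffix is /gr/; onset = /gr/, preceding coda = /wr/.
Result: kon.kjaj.rofk.kiwr.grykn.
Mapping each syllable to C/V: /kon/ → CVC, /kjaj/ → CCVC, /rofk/ → CVCC, /kiwr/ → CVCC, /grykn/ → CCVCC.

CVC.CCVC.CVCC.CVCC.CCVCC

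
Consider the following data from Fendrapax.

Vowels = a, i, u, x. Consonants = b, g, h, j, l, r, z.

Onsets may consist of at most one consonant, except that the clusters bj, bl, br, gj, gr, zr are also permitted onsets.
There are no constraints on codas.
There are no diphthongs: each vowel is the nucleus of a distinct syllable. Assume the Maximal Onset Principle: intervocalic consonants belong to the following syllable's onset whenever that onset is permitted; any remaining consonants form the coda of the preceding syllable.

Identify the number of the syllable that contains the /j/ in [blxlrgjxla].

Vowels present: x, x, a; each is a nucleus, giving 3 syllables.
V1 /x/ – V2 /x/: /lrgj/ splits as /lr/ + /gj/ (/gj/ is the longest suffix that is a licit onset).
V2 /x/ – V3 /a/: just /l/ — single C goes to the following onset.
Result: blxlr.gjx.la.
The /j/ is in the onset of syllable 2 (/gjx/).

2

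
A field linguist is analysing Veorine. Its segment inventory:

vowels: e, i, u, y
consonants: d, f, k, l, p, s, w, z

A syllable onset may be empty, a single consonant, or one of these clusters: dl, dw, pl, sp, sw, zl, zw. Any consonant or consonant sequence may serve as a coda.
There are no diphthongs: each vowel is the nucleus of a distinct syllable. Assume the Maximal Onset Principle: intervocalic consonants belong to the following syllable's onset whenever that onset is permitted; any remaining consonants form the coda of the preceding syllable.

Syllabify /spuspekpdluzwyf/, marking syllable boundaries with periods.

spu.spekp.dlu.zwyf

The vowels are u, e, u, y — 4 nuclei, so 4 syllables.
σ1/σ2 boundary: /sp/ — entire cluster is a permitted onset → onset /sp/, coda ∅.
σ2/σ3 boundary: /kpdl/ splits as /kp/ + /dl/ (/dl/ is the longest suffix that is a licit onset).
σ3/σ4 boundary: /zw/ — entire cluster is a permitted onset → onset /zw/, coda ∅.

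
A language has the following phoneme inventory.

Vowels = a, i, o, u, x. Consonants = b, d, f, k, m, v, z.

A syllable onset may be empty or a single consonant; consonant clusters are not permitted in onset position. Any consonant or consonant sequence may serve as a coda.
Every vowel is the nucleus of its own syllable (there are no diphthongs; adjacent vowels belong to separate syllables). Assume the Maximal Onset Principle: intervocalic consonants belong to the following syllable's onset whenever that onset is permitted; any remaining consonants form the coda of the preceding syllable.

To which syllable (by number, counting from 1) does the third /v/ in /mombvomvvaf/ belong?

3

The vowels are o, o, a — 3 nuclei, so 3 syllables.
/o…o/ gap (V1→V2): /mbv/; trying suffixes from longest down, /v/ is the first permitted one, so coda /mb/ | onset /v/.
/o…a/ gap (V2→V3): /mvv/ splits as /mv/ + /v/ (/v/ is the longest suffix that is a licit onset).
Syllabification: momb.vomv.vaf.
The third /v/ is in the onset of syllable 3 (/vaf/).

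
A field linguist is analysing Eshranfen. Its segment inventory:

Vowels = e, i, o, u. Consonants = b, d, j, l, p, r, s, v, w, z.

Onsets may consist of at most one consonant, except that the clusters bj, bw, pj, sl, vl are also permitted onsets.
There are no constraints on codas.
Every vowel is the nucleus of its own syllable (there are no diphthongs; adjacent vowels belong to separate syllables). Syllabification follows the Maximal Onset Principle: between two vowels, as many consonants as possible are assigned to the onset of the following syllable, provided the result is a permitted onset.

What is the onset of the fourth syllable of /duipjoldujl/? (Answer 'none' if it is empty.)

The vowels are u, i, o, u — 4 nuclei, so 4 syllables.
/u…i/ gap (V1→V2): hiatus — the boundary sits between the two vowels.
/i…o/ gap (V2→V3): /pj/ is a licit onset in full, so it all attaches to the next syllable.
/o…u/ gap (V3→V4): /ld/ splits as /l/ + /d/ (/d/ is the longest suffix that is a licit onset).
Syllabification: du.i.pjol.dujl.
Syllable 4 is /dujl/: onset /d/, nucleus /u/, coda /jl/.

d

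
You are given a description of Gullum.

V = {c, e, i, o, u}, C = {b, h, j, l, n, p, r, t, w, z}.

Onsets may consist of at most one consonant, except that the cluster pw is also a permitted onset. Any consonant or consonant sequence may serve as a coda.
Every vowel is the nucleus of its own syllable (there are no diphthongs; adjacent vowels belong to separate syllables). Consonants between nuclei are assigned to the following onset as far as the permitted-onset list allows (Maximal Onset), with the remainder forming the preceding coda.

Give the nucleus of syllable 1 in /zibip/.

i

The vowels are i, i — 2 nuclei, so 2 syllables.
The first nucleus (vowel 1 from the left) is /i/.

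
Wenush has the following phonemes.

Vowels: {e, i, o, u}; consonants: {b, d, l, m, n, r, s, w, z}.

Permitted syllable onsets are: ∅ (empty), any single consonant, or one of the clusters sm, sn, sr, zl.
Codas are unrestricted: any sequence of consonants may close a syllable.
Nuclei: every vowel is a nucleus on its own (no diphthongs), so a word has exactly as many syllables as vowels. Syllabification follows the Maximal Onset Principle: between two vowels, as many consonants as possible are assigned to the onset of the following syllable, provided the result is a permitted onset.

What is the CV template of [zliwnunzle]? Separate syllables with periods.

CCVC.CVC.CCV

Nuclei (vowels): i, u, e → 3 syllables.
/i…u/ gap (V1→V2): /wn/; trying suffixes from longest down, /n/ is the first permitted one, so coda /w/ | onset /n/.
/u…e/ gap (V2→V3): /nzl/; trying suffixes from longest down, /zl/ is the first permitted one, so coda /n/ | onset /zl/.
Syllabification: zliw.nun.zle.
Mapping each syllable to C/V: /zliw/ → CCVC, /nun/ → CVC, /zle/ → CCV.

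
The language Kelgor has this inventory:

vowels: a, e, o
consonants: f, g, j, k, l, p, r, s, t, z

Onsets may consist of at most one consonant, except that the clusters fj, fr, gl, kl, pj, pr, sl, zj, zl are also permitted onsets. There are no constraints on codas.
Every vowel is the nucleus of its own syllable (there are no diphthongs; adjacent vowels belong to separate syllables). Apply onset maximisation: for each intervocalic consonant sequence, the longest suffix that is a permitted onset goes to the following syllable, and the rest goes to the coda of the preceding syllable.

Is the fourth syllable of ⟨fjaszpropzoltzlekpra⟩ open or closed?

Vowels present: a, o, o, e, a; each is a nucleus, giving 5 syllables.
V1 /a/ – V2 /o/: /szpr/; trying suffixes from longest down, /pr/ is the first permitted one, so coda /sz/ | onset /pr/.
V2 /o/ – V3 /o/: cluster /pz/ — the longest permitted-onset suffix is /z/; onset = /z/, preceding coda = /p/.
V3 /o/ – V4 /e/: /ltzl/ splits as /lt/ + /zl/ (/zl/ is the longest suffix that is a licit onset).
V4 /e/ – V5 /a/: cluster /kpr/ — the longest permitted-onset suffix is /pr/; onset = /pr/, preceding coda = /k/.
Putting it together: fjasz.prop.zolt.zlek.pra.
Syllable 4 is /zlek/ with coda /k/, so it is closed.

closed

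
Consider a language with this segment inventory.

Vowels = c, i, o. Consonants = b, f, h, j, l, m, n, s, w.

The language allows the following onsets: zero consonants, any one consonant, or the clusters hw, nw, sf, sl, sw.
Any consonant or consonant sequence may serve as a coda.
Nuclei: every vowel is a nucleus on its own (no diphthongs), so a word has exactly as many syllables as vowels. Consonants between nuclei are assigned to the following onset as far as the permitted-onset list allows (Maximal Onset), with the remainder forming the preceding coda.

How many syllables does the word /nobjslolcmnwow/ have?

4

Vowels present: o, o, c, o; each is a nucleus, giving 4 syllables.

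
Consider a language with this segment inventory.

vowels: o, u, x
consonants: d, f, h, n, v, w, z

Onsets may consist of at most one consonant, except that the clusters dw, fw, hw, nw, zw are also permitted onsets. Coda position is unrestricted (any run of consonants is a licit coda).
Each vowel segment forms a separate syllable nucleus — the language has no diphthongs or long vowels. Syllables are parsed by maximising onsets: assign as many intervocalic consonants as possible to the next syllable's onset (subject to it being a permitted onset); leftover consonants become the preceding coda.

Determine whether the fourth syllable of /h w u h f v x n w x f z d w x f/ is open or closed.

closed

Nuclei (vowels): u, x, x, x → 4 syllables.
/u…x/ gap (V1→V2): cluster /hfv/ — the longest permitted-onset suffix is /v/; onset = /v/, preceding coda = /hf/.
/x…x/ gap (V2→V3): cluster /nw/ — /nw/ is itself a permitted onset, so the whole cluster goes right; preceding coda = ∅.
/x…x/ gap (V3→V4): /fzdw/ splits as /fz/ + /dw/ (/dw/ is the longest suffix that is a licit onset).
Syllabification: hwuhf.vx.nwxfz.dwxf.
Syllable 4 is /dwxf/ with coda /f/, so it is closed.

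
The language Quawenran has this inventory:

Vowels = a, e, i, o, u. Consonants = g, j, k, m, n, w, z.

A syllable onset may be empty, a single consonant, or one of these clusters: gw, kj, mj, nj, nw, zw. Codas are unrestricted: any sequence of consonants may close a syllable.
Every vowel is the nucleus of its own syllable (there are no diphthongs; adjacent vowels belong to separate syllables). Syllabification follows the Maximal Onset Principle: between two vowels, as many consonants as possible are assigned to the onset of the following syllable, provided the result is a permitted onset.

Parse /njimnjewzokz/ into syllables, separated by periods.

njim.njew.zokz

Vowels present: i, e, o; each is a nucleus, giving 3 syllables.
V1 /i/ – V2 /e/: cluster /mnj/ — the longest permitted-onset suffix is /nj/; onset = /nj/, preceding coda = /m/.
V2 /e/ – V3 /o/: /wz/; trying suffixes from longest down, /z/ is the first permitted one, so coda /w/ | onset /z/.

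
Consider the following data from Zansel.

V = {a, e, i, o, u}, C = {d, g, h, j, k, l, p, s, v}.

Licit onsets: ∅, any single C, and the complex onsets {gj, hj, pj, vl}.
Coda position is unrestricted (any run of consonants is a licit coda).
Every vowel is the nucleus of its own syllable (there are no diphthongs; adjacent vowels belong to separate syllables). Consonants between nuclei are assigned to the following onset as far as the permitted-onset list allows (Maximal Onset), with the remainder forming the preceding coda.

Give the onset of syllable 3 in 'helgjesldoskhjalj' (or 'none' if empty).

The vowels are e, e, o, a — 4 nuclei, so 4 syllables.
σ1/σ2 boundary: /lgj/ — longest licit onset from the right is /gj/, leaving /l/ as coda.
σ2/σ3 boundary: cluster /sld/ — the longest permitted-onset suffix is /d/; onset = /d/, preceding coda = /sl/.
σ3/σ4 boundary: /skhj/; trying suffixes from longest down, /hj/ is the first permitted one, so coda /sk/ | onset /hj/.
Result: hel.gjesl.dosk.hjalj.
Syllable 3 is /dosk/: onset /d/, nucleus /o/, coda /sk/.

d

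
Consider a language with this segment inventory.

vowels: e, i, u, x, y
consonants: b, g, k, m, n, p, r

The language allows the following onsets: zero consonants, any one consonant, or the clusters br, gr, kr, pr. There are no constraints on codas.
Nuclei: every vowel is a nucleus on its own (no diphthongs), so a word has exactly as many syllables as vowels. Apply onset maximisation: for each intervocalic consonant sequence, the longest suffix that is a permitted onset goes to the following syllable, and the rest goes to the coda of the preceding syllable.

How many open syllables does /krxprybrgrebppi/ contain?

Vowels present: x, y, e, i; each is a nucleus, giving 4 syllables.
Between /x/ (V1) and /y/ (V2): /pr/ is a licit onset in full, so it all attaches to the next syllable.
Between /y/ (V2) and /e/ (V3): cluster /brgr/ — the longest permitted-onset suffix is /gr/; onset = /gr/, preceding coda = /br/.
Between /e/ (V3) and /i/ (V4): /bpp/ — longest licit onset from the right is /p/, leaving /bp/ as coda.
Syllabification: krx.prybr.grebp.pi.
Classifying each syllable: /krx/ (open), /prybr/ (closed), /grebp/ (closed), /pi/ (open).
Open syllables: 2.

2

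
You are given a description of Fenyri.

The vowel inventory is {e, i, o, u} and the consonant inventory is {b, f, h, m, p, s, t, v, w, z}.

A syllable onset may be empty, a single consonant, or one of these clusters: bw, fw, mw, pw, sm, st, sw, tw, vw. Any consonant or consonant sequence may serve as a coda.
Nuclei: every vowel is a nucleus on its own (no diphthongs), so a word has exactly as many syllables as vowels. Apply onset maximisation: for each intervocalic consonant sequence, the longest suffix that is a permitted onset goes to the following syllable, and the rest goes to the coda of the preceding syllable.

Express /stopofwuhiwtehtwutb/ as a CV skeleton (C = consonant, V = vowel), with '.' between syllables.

Nuclei (vowels): o, o, u, i, e, u → 6 syllables.
/o…o/ gap (V1→V2): /p/ is a single consonant, so it becomes the next onset.
/o…u/ gap (V2→V3): /fw/ — entire cluster is a permitted onset → onset /fw/, coda ∅.
/u…i/ gap (V3→V4): /h/ → onset of the next syllable (single consonants are always licit onsets).
/i…e/ gap (V4→V5): /wt/; trying suffixes from longest down, /t/ is the first permitted one, so coda /w/ | onset /t/.
/e…u/ gap (V5→V6): /htw/; trying suffixes from longest down, /tw/ is the first permitted one, so coda /h/ | onset /tw/.
So the parse is sto.po.fwu.hiw.teh.twutb.
Mapping each syllable to C/V: /sto/ → CCV, /po/ → CV, /fwu/ → CCV, /hiw/ → CVC, /teh/ → CVC, /twutb/ → CCVCC.

CCV.CV.CCV.CVC.CVC.CCVCC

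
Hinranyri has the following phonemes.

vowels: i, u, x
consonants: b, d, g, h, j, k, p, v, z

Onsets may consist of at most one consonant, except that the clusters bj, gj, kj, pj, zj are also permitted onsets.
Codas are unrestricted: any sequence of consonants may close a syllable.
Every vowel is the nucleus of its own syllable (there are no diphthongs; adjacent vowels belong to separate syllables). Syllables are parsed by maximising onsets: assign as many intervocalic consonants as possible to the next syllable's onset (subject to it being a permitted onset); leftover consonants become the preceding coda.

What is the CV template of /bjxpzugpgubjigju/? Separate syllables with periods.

The vowels are x, u, u, i, u — 5 nuclei, so 5 syllables.
V1 /x/ – V2 /u/: /pz/ splits as /p/ + /z/ (/z/ is the longest suffix that is a licit onset).
V2 /u/ – V3 /u/: /gpg/ — longest licit onset from the right is /g/, leaving /gp/ as coda.
V3 /u/ – V4 /i/: /bj/ is a licit onset in full, so it all attaches to the next syllable.
V4 /i/ – V5 /u/: /gj/ is a licit onset in full, so it all attaches to the next syllable.
Result: bjxp.zugp.gu.bji.gju.
Mapping each syllable to C/V: /bjxp/ → CCVC, /zugp/ → CVCC, /gu/ → CV, /bji/ → CCV, /gju/ → CCV.

CCVC.CVCC.CV.CCV.CCV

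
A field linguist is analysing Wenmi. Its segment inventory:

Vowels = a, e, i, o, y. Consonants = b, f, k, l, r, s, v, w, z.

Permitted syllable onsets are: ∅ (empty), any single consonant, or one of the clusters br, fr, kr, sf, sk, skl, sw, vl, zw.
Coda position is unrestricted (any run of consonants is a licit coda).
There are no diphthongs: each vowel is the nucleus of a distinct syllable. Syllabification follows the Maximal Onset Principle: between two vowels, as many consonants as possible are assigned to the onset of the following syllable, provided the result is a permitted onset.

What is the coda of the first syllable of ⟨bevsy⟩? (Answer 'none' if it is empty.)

The vowels are e, y — 2 nuclei, so 2 syllables.
σ1/σ2 boundary: cluster /vs/ — the longest permitted-onset suffix is /s/; onset = /s/, preceding coda = /v/.
Syllabification: bev.sy.
Syllable 1 is /bev/: onset /b/, nucleus /e/, coda /v/.

v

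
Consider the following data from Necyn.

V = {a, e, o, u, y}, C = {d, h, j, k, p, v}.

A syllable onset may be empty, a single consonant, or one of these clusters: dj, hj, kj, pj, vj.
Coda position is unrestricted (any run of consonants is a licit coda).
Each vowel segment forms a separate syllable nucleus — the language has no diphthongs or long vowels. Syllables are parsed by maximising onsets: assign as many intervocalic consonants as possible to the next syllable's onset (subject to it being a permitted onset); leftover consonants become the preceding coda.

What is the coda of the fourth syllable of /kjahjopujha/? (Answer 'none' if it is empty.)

none

Vowels present: a, o, u, a; each is a nucleus, giving 4 syllables.
σ1/σ2 boundary: /hj/ is a licit onset in full, so it all attaches to the next syllable.
σ2/σ3 boundary: /p/ → onset of the next syllable (single consonants are always licit onsets).
σ3/σ4 boundary: cluster /jh/ — the longest permitted-onset suffix is /h/; onset = /h/, preceding coda = /j/.
Syllabification: kja.hjo.puj.ha.
Syllable 4 is /ha/: onset /h/, nucleus /a/, coda ∅.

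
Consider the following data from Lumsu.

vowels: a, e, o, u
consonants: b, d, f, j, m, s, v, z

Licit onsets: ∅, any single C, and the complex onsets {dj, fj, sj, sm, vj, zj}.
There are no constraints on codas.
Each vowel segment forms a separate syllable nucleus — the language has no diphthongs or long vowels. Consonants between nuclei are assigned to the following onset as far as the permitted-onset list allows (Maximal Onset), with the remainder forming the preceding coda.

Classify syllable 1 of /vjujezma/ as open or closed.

Nuclei (vowels): u, e, a → 3 syllables.
/u…e/ gap (V1→V2): just /j/ — single C goes to the following onset.
/e…a/ gap (V2→V3): /zm/ splits as /z/ + /m/ (/m/ is the longest suffix that is a licit onset).
Result: vju.jez.ma.
Syllable 1 is /vju/; it ends in its nucleus with no coda, so it is open.

open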